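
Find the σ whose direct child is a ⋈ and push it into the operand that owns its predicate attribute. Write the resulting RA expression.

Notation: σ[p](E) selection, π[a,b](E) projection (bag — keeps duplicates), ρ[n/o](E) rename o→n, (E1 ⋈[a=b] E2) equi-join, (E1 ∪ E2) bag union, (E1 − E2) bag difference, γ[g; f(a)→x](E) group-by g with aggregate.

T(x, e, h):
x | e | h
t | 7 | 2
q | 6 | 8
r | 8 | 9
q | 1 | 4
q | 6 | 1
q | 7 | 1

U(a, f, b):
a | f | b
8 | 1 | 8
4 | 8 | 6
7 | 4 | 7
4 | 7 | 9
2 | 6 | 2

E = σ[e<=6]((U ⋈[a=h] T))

σ filters on e, owned by the right side.
E' = (U ⋈[a=h] σ[e<=6](T))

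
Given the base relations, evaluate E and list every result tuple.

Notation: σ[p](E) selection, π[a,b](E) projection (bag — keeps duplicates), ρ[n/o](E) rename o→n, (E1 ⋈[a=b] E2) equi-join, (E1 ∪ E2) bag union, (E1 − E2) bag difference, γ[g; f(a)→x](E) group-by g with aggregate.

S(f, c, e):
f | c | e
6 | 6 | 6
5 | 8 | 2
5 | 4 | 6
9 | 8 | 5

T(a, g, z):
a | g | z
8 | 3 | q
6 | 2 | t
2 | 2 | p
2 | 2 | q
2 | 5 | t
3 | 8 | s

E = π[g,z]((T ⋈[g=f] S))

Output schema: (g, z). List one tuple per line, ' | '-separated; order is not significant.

Per-node cardinality:
  T → 6
  S → 4
  (T ⋈[g=f] S) → 2
  π[g,z]((T ⋈[g=f] S)) → 2

== RESULT ==
g | z
5 | t
5 | t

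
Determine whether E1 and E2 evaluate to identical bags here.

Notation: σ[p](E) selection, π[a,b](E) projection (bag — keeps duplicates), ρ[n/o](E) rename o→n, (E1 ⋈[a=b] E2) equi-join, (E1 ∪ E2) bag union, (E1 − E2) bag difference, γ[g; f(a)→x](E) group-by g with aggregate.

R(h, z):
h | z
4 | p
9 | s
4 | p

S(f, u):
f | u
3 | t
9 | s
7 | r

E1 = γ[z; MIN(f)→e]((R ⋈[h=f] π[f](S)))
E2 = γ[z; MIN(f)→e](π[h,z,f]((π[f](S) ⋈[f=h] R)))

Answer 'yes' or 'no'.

E1 per-node cardinality:
  R → 3
  S → 3
  π[f](S) → 3
  (R ⋈[h=f] π[f](S)) → 1
  γ[z; MIN(f)→e]((R ⋈[h=f] π[f](S))) → 1
E2 per-node cardinality:
  S → 3
  π[f](S) → 3
  R → 3
  (π[f](S) ⋈[f=h] R) → 1
  π[h,z,f]((π[f](S) ⋈[f=h] R)) → 1
  γ[z; MIN(f)→e](π[h,z,f]((π[f](S) ⋈[f=h] R))) → 1

E1 and E2 produce the same multiset:
z | e
s | 9

yes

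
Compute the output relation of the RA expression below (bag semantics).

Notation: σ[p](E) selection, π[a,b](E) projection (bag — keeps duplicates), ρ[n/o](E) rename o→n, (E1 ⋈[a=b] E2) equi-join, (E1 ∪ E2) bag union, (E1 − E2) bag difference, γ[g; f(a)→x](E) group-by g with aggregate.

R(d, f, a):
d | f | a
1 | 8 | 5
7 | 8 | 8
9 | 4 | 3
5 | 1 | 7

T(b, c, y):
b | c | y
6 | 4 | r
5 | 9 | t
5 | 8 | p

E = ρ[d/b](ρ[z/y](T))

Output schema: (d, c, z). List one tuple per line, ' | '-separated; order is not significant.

Per-node cardinality:
  T → 3
  ρ[z/y](T) → 3
  ρ[d/b](ρ[z/y](T)) → 3

== RESULT ==
d | c | z
5 | 8 | p
5 | 9 | t
6 | 4 | r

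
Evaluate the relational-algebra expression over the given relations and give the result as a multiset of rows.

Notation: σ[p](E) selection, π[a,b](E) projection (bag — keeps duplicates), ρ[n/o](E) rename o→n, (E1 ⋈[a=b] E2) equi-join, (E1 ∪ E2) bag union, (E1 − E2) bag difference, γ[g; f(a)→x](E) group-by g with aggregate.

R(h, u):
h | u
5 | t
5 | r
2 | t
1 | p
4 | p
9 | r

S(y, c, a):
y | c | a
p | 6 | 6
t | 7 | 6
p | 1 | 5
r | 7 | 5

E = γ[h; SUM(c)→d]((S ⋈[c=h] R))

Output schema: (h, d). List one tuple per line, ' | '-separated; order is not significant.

Stepwise |·|:
  S → 4
  R → 6
  (S ⋈[c=h] R) → 1
  γ[h; SUM(c)→d]((S ⋈[c=h] R)) → 1

== RESULT ==
h | d
1 | 1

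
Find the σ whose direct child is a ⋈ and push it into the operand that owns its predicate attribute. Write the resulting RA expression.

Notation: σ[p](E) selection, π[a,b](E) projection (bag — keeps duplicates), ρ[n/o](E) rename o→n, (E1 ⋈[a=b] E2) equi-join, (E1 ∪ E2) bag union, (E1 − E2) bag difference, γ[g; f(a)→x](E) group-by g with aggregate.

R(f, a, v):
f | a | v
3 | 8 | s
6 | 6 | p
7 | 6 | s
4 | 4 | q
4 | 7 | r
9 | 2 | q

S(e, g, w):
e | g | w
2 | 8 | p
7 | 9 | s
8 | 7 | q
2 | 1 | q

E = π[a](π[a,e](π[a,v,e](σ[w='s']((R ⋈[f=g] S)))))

σ filters on w, owned by the right side.
E' = π[a](π[a,e](π[a,v,e]((R ⋈[f=g] σ[w='s'](S)))))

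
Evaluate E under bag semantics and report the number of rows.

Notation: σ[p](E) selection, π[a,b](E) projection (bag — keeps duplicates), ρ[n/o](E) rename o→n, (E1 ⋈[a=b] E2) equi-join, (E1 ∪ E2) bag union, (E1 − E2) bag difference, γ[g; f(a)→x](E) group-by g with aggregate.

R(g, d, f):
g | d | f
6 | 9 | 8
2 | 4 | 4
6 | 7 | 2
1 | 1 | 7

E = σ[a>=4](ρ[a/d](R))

Per-node cardinality:
  R → 4
  ρ[a/d](R) → 4
  σ[a>=4](ρ[a/d](R)) → 3

|E| = 3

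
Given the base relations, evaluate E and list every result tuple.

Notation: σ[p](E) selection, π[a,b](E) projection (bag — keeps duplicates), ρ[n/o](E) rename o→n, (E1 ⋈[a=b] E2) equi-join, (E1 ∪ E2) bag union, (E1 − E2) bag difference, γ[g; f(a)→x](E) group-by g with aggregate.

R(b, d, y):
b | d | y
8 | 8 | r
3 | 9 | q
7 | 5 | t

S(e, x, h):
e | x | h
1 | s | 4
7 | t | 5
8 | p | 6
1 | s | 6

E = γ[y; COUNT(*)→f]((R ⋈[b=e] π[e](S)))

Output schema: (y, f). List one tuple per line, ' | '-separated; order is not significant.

Per-node cardinality:
  R → 3
  S → 4
  π[e](S) → 4
  (R ⋈[b=e] π[e](S)) → 2
  γ[y; COUNT(*)→f]((R ⋈[b=e] π[e](S))) → 2

== RESULT ==
y | f
r | 1
t | 1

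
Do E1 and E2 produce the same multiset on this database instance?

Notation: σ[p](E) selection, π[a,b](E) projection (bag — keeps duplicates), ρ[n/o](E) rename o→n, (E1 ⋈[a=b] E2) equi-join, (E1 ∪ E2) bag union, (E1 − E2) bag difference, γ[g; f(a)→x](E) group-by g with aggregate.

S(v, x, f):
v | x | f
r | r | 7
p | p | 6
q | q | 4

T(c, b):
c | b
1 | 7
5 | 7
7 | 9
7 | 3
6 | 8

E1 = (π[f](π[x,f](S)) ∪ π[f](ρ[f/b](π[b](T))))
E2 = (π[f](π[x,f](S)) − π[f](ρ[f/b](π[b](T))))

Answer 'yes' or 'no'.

E1 row counts bottom-up:
  S → 3
  π[x,f](S) → 3
  π[f](π[x,f](S)) → 3
  T → 5
  π[b](T) → 5
  ρ[f/b](π[b](T)) → 5
  π[f](ρ[f/b](π[b](T))) → 5
  (π[f](π[x,f](S)) ∪ π[f](ρ[f/b](π[b](T)))) → 8
E2 row counts bottom-up:
  S → 3
  π[x,f](S) → 3
  π[f](π[x,f](S)) → 3
  T → 5
  π[b](T) → 5
  ρ[f/b](π[b](T)) → 5
  π[f](ρ[f/b](π[b](T))) → 5
  (π[f](π[x,f](S)) − π[f](ρ[f/b](π[b](T)))) → 2

E1 result:
f
3
4
6
7
7
7
8
9
E2 result:
f
4
6
Witness: (7,) appears 3× in E1 but 0× in E2.

no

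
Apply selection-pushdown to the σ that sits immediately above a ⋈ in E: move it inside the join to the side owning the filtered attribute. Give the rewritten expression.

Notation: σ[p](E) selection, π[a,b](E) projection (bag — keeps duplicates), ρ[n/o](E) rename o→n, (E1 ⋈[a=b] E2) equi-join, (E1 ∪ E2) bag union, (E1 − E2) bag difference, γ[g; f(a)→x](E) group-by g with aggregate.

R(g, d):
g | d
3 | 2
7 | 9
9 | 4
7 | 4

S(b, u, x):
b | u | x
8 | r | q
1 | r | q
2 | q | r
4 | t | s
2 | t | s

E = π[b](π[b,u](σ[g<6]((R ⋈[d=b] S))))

σ filters on g, owned by the left side.
E' = π[b](π[b,u]((σ[g<6](R) ⋈[d=b] S)))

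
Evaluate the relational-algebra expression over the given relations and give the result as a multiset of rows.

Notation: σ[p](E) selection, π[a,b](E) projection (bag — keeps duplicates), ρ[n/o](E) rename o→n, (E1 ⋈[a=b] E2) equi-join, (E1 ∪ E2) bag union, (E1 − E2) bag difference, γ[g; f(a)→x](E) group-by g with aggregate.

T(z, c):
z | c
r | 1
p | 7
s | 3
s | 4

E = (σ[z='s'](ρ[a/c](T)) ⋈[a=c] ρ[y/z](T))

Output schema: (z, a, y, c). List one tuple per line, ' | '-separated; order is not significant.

Subexpression sizes:
  T → 4
  ρ[a/c](T) → 4
  σ[z='s'](ρ[a/c](T)) → 2
  T → 4
  ρ[y/z](T) → 4
  (σ[z='s'](ρ[a/c](T)) ⋈[a=c] ρ[y/z](T)) → 2

== RESULT ==
z | a | y | c
s | 3 | s | 3
s | 4 | s | 4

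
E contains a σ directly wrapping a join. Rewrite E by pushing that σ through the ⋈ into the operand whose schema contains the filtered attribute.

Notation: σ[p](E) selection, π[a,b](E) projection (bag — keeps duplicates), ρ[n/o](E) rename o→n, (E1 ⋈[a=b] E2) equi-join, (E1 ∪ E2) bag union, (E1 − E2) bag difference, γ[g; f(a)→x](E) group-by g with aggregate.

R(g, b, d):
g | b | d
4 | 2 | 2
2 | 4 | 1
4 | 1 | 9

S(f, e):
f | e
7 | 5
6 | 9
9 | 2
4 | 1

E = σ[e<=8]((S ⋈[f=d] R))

σ filters on e, owned by the left side.
E' = (σ[e<=8](S) ⋈[f=d] R)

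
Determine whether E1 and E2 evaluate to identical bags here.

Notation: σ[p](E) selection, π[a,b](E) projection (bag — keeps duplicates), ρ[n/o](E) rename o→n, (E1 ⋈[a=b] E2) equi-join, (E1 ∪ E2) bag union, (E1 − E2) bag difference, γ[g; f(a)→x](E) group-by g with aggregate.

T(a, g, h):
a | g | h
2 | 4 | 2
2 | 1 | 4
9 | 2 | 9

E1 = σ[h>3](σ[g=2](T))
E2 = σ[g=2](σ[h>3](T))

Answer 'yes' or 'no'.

E1 per-node cardinality:
  T → 3
  σ[g=2](T) → 1
  σ[h>3](σ[g=2](T)) → 1
E2 per-node cardinality:
  T → 3
  σ[h>3](T) → 2
  σ[g=2](σ[h>3](T)) → 1

E1 and E2 produce the same multiset:
a | g | h
9 | 2 | 9

yes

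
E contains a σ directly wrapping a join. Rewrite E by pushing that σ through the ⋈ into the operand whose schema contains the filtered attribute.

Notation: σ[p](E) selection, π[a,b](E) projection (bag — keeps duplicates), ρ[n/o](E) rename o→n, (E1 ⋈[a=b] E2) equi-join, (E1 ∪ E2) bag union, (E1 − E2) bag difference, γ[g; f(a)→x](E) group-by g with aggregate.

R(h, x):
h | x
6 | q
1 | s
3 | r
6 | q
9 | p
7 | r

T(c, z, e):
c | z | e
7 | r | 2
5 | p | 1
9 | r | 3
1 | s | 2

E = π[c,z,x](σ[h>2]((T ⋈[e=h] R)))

σ filters on h, owned by the right side.
E' = π[c,z,x]((T ⋈[e=h] σ[h>2](R)))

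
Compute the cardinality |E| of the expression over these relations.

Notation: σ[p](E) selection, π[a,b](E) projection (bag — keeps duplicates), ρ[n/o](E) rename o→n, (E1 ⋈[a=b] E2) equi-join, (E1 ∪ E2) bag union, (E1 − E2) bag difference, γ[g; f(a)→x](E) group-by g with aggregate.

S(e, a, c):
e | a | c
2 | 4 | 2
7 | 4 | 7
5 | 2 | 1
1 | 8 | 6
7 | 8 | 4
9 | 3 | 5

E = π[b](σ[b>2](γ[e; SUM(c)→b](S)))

Per-node cardinality:
  S → 6
  γ[e; SUM(c)→b](S) → 5
  σ[b>2](γ[e; SUM(c)→b](S)) → 3
  π[b](σ[b>2](γ[e; SUM(c)→b](S))) → 3

|E| = 3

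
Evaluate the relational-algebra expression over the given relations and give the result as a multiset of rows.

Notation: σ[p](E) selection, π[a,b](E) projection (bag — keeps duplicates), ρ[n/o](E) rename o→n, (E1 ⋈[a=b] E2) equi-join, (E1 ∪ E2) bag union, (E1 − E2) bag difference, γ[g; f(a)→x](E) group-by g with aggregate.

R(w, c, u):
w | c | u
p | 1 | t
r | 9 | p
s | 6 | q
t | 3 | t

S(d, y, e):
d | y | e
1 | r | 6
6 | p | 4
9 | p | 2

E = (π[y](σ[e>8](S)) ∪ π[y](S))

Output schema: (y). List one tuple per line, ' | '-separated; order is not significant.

Subexpression sizes:
  S → 3
  σ[e>8](S) → 0
  π[y](σ[e>8](S)) → 0
  S → 3
  π[y](S) → 3
  (π[y](σ[e>8](S)) ∪ π[y](S)) → 3

== RESULT ==
y
p
p
r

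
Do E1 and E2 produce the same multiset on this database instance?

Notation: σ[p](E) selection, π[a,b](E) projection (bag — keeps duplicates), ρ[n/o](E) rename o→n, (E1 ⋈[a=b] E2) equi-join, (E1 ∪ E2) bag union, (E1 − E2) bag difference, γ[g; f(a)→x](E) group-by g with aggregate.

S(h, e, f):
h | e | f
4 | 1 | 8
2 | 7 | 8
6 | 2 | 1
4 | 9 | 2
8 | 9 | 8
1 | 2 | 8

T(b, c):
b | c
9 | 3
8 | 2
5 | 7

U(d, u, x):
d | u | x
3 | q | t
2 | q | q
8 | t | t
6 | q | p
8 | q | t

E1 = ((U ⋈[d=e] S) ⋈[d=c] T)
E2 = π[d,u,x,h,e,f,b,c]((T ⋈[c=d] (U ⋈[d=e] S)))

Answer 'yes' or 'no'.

E1 row counts bottom-up:
  U → 5
  S → 6
  (U ⋈[d=e] S) → 2
  T → 3
  ((U ⋈[d=e] S) ⋈[d=c] T) → 2
E2 row counts bottom-up:
  T → 3
  U → 5
  S → 6
  (U ⋈[d=e] S) → 2
  (T ⋈[c=d] (U ⋈[d=e] S)) → 2
  π[d,u,x,h,e,f,b,c]((T ⋈[c=d] (U ⋈[d=e] S))) → 2

E1 and E2 produce the same multiset:
d | u | x | h | e | f | b | c
2 | q | q | 1 | 2 | 8 | 8 | 2
2 | q | q | 6 | 2 | 1 | 8 | 2

yes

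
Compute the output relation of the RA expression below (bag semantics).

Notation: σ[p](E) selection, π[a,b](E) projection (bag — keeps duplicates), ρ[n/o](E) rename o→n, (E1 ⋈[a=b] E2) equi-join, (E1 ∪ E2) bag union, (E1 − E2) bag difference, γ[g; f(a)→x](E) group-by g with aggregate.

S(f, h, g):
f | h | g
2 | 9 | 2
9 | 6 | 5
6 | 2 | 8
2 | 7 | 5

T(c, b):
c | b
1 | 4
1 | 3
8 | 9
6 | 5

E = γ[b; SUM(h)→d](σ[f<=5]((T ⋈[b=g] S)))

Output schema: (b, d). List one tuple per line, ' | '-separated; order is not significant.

Per-node cardinality:
  T → 4
  S → 4
  (T ⋈[b=g] S) → 2
  σ[f<=5]((T ⋈[b=g] S)) → 1
  γ[b; SUM(h)→d](σ[f<=5]((T ⋈[b=g] S))) → 1

== RESULT ==
b | d
5 | 7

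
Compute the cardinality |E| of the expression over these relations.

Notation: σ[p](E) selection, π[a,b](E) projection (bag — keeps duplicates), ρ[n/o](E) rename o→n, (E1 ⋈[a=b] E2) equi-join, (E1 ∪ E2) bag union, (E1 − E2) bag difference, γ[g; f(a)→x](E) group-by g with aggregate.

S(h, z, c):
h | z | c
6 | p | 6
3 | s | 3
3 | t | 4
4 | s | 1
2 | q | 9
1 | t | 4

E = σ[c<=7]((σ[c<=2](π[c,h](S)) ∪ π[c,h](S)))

Row counts bottom-up:
  S → 6
  π[c,h](S) → 6
  σ[c<=2](π[c,h](S)) → 1
  S → 6
  π[c,h](S) → 6
  (σ[c<=2](π[c,h](S)) ∪ π[c,h](S)) → 7
  σ[c<=7]((σ[c<=2](π[c,h](S)) ∪ π[c,h](S))) → 6

|E| = 6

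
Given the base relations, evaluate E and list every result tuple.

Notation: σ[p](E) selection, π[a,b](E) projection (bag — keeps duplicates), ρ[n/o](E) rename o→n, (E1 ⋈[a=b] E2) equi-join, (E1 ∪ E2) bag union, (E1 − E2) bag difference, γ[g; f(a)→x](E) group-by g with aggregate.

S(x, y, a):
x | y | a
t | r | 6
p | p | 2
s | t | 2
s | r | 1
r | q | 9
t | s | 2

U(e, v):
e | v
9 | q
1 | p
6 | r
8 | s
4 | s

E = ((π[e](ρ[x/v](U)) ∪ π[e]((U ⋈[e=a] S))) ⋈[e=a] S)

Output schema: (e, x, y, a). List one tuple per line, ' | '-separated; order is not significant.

Row counts bottom-up:
  U → 5
  ρ[x/v](U) → 5
  π[e](ρ[x/v](U)) → 5
  U → 5
  S → 6
  (U ⋈[e=a] S) → 3
  π[e]((U ⋈[e=a] S)) → 3
  (π[e](ρ[x/v](U)) ∪ π[e]((U ⋈[e=a] S))) → 8
  S → 6
  ((π[e](ρ[x/v](U)) ∪ π[e]((U ⋈[e=a] S))) ⋈[e=a] S) → 6

== RESULT ==
e | x | y | a
1 | s | r | 1
1 | s | r | 1
6 | t | r | 6
6 | t | r | 6
9 | r | q | 9
9 | r | q | 9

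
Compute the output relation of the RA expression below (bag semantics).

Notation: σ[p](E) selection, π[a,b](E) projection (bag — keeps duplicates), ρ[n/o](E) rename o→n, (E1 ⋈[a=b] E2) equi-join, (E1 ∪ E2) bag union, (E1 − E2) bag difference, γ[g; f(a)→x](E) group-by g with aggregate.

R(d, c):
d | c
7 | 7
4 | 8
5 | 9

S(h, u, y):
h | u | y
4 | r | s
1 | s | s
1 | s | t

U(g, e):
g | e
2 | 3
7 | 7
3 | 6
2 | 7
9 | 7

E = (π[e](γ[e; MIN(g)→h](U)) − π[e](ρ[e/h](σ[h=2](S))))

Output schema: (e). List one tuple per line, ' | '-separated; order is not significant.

Stepwise |·|:
  U → 5
  γ[e; MIN(g)→h](U) → 3
  π[e](γ[e; MIN(g)→h](U)) → 3
  S → 3
  σ[h=2](S) → 0
  ρ[e/h](σ[h=2](S)) → 0
  π[e](ρ[e/h](σ[h=2](S))) → 0
  (π[e](γ[e; MIN(g)→h](U)) − π[e](ρ[e/h](σ[h=2](S)))) → 3

== RESULT ==
e
3
6
7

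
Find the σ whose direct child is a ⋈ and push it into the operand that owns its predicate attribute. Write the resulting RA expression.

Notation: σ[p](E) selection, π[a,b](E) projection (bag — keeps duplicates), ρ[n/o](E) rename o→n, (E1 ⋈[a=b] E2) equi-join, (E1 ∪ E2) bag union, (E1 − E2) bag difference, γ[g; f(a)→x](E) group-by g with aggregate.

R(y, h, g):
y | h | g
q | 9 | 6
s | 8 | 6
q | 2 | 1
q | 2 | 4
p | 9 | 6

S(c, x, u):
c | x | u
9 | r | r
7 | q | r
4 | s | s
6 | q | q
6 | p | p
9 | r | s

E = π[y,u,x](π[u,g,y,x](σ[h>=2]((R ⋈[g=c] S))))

σ filters on h, owned by the left side.
E' = π[y,u,x](π[u,g,y,x]((σ[h>=2](R) ⋈[g=c] S)))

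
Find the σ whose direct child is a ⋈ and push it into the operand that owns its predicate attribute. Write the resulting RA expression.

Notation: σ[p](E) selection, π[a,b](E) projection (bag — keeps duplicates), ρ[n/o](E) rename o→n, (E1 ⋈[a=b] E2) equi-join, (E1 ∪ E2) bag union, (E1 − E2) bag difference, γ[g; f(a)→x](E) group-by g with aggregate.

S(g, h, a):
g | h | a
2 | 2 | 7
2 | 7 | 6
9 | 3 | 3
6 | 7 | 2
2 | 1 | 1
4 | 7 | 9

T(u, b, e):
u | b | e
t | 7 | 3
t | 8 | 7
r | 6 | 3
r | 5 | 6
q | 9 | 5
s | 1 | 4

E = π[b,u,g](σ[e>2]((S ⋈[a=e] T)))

σ filters on e, owned by the right side.
E' = π[b,u,g]((S ⋈[a=e] σ[e>2](T)))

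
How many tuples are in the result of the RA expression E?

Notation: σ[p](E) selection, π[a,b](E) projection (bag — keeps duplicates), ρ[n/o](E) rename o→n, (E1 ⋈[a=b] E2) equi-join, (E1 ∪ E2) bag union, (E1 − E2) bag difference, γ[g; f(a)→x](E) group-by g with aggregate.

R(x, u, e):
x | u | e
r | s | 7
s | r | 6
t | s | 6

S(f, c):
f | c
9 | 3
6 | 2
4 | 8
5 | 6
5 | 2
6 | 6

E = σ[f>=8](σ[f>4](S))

Stepwise |·|:
  S → 6
  σ[f>4](S) → 5
  σ[f>=8](σ[f>4](S)) → 1

|E| = 1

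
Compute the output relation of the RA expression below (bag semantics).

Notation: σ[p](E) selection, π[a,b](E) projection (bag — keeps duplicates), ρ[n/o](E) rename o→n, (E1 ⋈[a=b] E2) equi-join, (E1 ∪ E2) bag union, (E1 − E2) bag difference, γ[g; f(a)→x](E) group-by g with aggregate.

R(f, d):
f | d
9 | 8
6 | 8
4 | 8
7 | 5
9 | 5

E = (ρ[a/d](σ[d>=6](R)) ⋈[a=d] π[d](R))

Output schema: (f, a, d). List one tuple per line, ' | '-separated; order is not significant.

Row counts bottom-up:
  R → 5
  σ[d>=6](R) → 3
  ρ[a/d](σ[d>=6](R)) → 3
  R → 5
  π[d](R) → 5
  (ρ[a/d](σ[d>=6](R)) ⋈[a=d] π[d](R)) → 9

== RESULT ==
f | a | d
4 | 8 | 8
4 | 8 | 8
4 | 8 | 8
6 | 8 | 8
6 | 8 | 8
6 | 8 | 8
9 | 8 | 8
9 | 8 | 8
9 | 8 | 8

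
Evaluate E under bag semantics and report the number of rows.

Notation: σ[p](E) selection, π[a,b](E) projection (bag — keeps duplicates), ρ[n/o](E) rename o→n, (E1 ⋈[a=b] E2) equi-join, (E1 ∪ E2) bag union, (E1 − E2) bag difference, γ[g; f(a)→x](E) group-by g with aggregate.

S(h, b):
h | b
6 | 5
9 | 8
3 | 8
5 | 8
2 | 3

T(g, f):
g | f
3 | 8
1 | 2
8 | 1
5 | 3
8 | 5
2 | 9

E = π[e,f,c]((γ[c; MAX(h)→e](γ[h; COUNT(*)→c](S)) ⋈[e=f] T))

Per-node cardinality:
  S → 5
  γ[h; COUNT(*)→c](S) → 5
  γ[c; MAX(h)→e](γ[h; COUNT(*)→c](S)) → 1
  T → 6
  (γ[c; MAX(h)→e](γ[h; COUNT(*)→c](S)) ⋈[e=f] T) → 1
  π[e,f,c]((γ[c; MAX(h)→e](γ[h; COUNT(*)→c](S)) ⋈[e=f] T)) → 1

|E| = 1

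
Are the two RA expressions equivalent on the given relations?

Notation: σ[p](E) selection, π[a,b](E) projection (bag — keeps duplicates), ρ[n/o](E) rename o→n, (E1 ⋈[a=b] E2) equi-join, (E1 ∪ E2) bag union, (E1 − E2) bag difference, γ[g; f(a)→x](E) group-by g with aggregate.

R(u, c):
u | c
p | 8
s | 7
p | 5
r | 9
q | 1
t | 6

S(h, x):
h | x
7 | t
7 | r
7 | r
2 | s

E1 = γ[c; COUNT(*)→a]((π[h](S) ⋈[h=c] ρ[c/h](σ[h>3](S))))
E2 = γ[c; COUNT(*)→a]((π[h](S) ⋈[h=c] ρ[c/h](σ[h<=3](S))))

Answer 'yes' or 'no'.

E1 per-node cardinality:
  S → 4
  π[h](S) → 4
  S → 4
  σ[h>3](S) → 3
  ρ[c/h](σ[h>3](S)) → 3
  (π[h](S) ⋈[h=c] ρ[c/h](σ[h>3](S))) → 9
  γ[c; COUNT(*)→a]((π[h](S) ⋈[h=c] ρ[c/h](σ[h>3](S)))) → 1
E2 per-node cardinality:
  S → 4
  π[h](S) → 4
  S → 4
  σ[h<=3](S) → 1
  ρ[c/h](σ[h<=3](S)) → 1
  (π[h](S) ⋈[h=c] ρ[c/h](σ[h<=3](S))) → 1
  γ[c; COUNT(*)→a]((π[h](S) ⋈[h=c] ρ[c/h](σ[h<=3](S)))) → 1

E1 result:
c | a
7 | 9
E2 result:
c | a
2 | 1
Witness: (7, 9) appears 1× in E1 but 0× in E2.

no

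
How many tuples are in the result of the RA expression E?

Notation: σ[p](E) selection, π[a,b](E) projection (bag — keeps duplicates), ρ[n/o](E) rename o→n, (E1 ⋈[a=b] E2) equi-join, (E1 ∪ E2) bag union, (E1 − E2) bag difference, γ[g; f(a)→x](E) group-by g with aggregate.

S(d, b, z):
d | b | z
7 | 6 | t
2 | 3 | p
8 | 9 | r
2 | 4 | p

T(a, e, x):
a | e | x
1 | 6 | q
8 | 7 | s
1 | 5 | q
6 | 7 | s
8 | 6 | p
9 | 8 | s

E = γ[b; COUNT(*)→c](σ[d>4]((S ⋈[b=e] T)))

Per-node cardinality:
  S → 4
  T → 6
  (S ⋈[b=e] T) → 2
  σ[d>4]((S ⋈[b=e] T)) → 2
  γ[b; COUNT(*)→c](σ[d>4]((S ⋈[b=e] T))) → 1

|E| = 1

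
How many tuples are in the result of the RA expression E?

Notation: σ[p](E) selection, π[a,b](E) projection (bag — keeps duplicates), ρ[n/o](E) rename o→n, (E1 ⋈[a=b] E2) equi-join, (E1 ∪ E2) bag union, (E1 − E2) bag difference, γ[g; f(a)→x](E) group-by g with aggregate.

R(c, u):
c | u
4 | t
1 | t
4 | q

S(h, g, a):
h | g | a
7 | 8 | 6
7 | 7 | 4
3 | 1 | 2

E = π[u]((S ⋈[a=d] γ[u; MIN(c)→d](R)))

Row counts bottom-up:
  S → 3
  R → 3
  γ[u; MIN(c)→d](R) → 2
  (S ⋈[a=d] γ[u; MIN(c)→d](R)) → 1
  π[u]((S ⋈[a=d] γ[u; MIN(c)→d](R))) → 1

|E| = 1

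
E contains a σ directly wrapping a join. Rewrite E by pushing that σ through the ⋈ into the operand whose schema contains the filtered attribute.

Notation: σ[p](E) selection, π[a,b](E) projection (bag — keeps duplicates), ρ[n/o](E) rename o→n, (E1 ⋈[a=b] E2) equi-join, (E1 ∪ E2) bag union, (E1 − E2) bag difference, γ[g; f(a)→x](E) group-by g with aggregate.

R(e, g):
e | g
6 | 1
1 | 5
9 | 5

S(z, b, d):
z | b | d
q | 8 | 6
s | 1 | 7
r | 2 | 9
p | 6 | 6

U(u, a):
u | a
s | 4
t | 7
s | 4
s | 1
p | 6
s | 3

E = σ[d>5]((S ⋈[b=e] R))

σ filters on d, owned by the left side.
E' = (σ[d>5](S) ⋈[b=e] R)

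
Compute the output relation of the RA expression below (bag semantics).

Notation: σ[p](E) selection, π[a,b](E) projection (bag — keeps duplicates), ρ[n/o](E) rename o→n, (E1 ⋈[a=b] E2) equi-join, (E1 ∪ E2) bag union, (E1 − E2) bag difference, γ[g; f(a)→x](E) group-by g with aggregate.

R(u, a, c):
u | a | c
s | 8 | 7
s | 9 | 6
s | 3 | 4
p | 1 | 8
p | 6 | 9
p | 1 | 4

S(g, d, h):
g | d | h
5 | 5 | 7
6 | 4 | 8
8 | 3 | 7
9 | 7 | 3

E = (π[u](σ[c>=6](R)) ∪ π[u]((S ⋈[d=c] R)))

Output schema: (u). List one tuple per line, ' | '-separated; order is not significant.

Row counts bottom-up:
  R → 6
  σ[c>=6](R) → 4
  π[u](σ[c>=6](R)) → 4
  S → 4
  R → 6
  (S ⋈[d=c] R) → 3
  π[u]((S ⋈[d=c] R)) → 3
  (π[u](σ[c>=6](R)) ∪ π[u]((S ⋈[d=c] R))) → 7

== RESULT ==
u
p
p
p
s
s
s
s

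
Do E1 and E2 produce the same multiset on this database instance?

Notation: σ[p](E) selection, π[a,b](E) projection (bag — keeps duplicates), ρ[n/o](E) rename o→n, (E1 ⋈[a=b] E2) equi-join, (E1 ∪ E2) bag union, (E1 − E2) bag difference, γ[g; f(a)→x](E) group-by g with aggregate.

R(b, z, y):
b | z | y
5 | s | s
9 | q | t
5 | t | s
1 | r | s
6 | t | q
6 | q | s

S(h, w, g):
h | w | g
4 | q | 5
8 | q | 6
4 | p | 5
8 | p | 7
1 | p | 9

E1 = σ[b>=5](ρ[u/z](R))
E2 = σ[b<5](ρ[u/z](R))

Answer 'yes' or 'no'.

E1 stepwise |·|:
  R → 6
  ρ[u/z](R) → 6
  σ[b>=5](ρ[u/z](R)) → 5
E2 stepwise |·|:
  R → 6
  ρ[u/z](R) → 6
  σ[b<5](ρ[u/z](R)) → 1

E1 result:
b | u | y
5 | s | s
5 | t | s
6 | q | s
6 | t | q
9 | q | t
E2 result:
b | u | y
1 | r | s
Witness: (1, 'r', 's') appears 0× in E1 but 1× in E2.

no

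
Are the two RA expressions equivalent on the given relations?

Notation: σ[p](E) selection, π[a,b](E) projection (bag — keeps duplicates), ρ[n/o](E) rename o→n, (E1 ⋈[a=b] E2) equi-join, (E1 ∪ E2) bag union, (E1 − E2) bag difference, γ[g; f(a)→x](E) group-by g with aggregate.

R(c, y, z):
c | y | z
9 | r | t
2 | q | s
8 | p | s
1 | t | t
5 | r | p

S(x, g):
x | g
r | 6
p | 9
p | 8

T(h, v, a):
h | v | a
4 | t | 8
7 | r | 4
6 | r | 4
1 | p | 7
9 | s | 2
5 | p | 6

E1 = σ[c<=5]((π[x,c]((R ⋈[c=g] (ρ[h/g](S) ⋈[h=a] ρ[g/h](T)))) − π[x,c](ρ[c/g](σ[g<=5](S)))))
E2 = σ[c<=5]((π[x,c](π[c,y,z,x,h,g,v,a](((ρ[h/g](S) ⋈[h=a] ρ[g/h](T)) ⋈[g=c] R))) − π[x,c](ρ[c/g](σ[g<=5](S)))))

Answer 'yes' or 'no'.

E1 per-node cardinality:
  R → 5
  S → 3
  ρ[h/g](S) → 3
  T → 6
  ρ[g/h](T) → 6
  (ρ[h/g](S) ⋈[h=a] ρ[g/h](T)) → 2
  (R ⋈[c=g] (ρ[h/g](S) ⋈[h=a] ρ[g/h](T))) → 1
  π[x,c]((R ⋈[c=g] (ρ[h/g](S) ⋈[h=a] ρ[g/h](T)))) → 1
  S → 3
  σ[g<=5](S) → 0
  ρ[c/g](σ[g<=5](S)) → 0
  π[x,c](ρ[c/g](σ[g<=5](S))) → 0
  (π[x,c]((R ⋈[c=g] (ρ[h/g](S) ⋈[h=a] ρ[g/h](T)))) − π[x,c](ρ[c/g](σ[g<=5](S)))) → 1
  σ[c<=5]((π[x,c]((R ⋈[c=g] (ρ[h/g](S) ⋈[h=a] ρ[g/h](T)))) − π[x,c](ρ[c/g](σ[g<=5](S))))) → 1
E2 per-node cardinality:
  S → 3
  ρ[h/g](S) → 3
  T → 6
  ρ[g/h](T) → 6
  (ρ[h/g](S) ⋈[h=a] ρ[g/h](T)) → 2
  R → 5
  ((ρ[h/g](S) ⋈[h=a] ρ[g/h](T)) ⋈[g=c] R) → 1
  π[c,y,z,x,h,g,v,a](((ρ[h/g](S) ⋈[h=a] ρ[g/h](T)) ⋈[g=c] R)) → 1
  π[x,c](π[c,y,z,x,h,g,v,a](((ρ[h/g](S) ⋈[h=a] ρ[g/h](T)) ⋈[g=c] R))) → 1
  S → 3
  σ[g<=5](S) → 0
  ρ[c/g](σ[g<=5](S)) → 0
  π[x,c](ρ[c/g](σ[g<=5](S))) → 0
  (π[x,c](π[c,y,z,x,h,g,v,a](((ρ[h/g](S) ⋈[h=a] ρ[g/h](T)) ⋈[g=c] R))) − π[x,c](ρ[c/g](σ[g<=5](S)))) → 1
  σ[c<=5]((π[x,c](π[c,y,z,x,h,g,v,a](((ρ[h/g](S) ⋈[h=a] ρ[g/h](T)) ⋈[g=c] R))) − π[x,c](ρ[c/g](σ[g<=5](S))))) → 1

E1 and E2 produce the same multiset:
x | c
r | 5

yes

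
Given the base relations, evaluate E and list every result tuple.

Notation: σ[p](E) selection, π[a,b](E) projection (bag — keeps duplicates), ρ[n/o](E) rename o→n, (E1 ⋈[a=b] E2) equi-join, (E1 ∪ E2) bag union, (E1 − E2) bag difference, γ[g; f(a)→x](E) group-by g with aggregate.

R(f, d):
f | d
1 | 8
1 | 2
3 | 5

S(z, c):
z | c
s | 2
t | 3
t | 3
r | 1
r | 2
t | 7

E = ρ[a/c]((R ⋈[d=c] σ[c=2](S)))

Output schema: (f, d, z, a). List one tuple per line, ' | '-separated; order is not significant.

Stepwise |·|:
  R → 3
  S → 6
  σ[c=2](S) → 2
  (R ⋈[d=c] σ[c=2](S)) → 2
  ρ[a/c]((R ⋈[d=c] σ[c=2](S))) → 2

== RESULT ==
f | d | z | a
1 | 2 | r | 2
1 | 2 | s | 2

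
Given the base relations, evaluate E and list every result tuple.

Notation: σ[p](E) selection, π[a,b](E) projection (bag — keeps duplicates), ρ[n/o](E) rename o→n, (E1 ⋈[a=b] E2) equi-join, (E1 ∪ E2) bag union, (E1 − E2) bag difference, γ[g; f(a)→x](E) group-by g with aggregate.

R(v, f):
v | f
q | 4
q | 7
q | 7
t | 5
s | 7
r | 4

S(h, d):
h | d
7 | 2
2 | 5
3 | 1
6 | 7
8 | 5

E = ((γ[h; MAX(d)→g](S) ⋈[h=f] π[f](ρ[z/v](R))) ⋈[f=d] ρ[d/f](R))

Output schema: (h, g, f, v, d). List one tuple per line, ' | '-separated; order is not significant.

Row counts bottom-up:
  S → 5
  γ[h; MAX(d)→g](S) → 5
  R → 6
  ρ[z/v](R) → 6
  π[f](ρ[z/v](R)) → 6
  (γ[h; MAX(d)→g](S) ⋈[h=f] π[f](ρ[z/v](R))) → 3
  R → 6
  ρ[d/f](R) → 6
  ((γ[h; MAX(d)→g](S) ⋈[h=f] π[f](ρ[z/v](R))) ⋈[f=d] ρ[d/f](R)) → 9

== RESULT ==
h | g | f | v | d
7 | 2 | 7 | q | 7
7 | 2 | 7 | q | 7
7 | 2 | 7 | q | 7
7 | 2 | 7 | q | 7
7 | 2 | 7 | q | 7
7 | 2 | 7 | q | 7
7 | 2 | 7 | s | 7
7 | 2 | 7 | s | 7
7 | 2 | 7 | s | 7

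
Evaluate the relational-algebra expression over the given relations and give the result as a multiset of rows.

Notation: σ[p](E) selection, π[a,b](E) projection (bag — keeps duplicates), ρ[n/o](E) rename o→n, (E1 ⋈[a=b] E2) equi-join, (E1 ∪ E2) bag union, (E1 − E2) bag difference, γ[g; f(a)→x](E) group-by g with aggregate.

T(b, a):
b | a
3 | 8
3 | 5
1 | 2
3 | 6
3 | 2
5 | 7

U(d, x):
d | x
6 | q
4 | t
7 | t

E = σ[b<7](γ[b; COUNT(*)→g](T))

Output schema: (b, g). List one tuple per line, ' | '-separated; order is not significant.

Row counts bottom-up:
  T → 6
  γ[b; COUNT(*)→g](T) → 3
  σ[b<7](γ[b; COUNT(*)→g](T)) → 3

== RESULT ==
b | g
1 | 1
3 | 4
5 | 1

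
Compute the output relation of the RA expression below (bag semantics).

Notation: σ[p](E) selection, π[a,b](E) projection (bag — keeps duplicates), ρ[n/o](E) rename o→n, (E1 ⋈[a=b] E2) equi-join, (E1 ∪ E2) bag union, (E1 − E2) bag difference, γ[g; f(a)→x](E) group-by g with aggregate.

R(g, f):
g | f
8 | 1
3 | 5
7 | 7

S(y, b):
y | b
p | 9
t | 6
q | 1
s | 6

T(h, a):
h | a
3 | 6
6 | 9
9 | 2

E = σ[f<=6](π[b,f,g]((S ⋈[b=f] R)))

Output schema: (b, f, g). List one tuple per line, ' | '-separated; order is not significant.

Subexpression sizes:
  S → 4
  R → 3
  (S ⋈[b=f] R) → 1
  π[b,f,g]((S ⋈[b=f] R)) → 1
  σ[f<=6](π[b,f,g]((S ⋈[b=f] R))) → 1

== RESULT ==
b | f | g
1 | 1 | 8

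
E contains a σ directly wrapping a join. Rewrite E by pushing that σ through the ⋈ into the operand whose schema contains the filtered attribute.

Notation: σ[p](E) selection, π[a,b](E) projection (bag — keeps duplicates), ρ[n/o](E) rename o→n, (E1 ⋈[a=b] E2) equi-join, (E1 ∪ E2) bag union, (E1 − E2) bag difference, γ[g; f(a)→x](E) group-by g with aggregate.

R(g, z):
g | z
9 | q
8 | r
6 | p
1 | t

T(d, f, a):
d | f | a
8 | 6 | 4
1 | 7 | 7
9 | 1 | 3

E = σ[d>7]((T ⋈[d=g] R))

σ filters on d, owned by the left side.
E' = (σ[d>7](T) ⋈[d=g] R)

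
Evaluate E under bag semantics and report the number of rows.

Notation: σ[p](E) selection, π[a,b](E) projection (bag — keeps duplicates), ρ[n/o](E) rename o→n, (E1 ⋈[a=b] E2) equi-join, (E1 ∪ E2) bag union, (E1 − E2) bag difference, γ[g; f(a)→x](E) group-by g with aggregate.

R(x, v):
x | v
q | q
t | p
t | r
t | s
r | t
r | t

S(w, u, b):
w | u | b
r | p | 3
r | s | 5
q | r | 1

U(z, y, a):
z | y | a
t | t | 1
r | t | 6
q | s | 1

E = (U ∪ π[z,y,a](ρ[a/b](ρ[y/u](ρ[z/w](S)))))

Subexpression sizes:
  U → 3
  S → 3
  ρ[z/w](S) → 3
  ρ[y/u](ρ[z/w](S)) → 3
  ρ[a/b](ρ[y/u](ρ[z/w](S))) → 3
  π[z,y,a](ρ[a/b](ρ[y/u](ρ[z/w](S)))) → 3
  (U ∪ π[z,y,a](ρ[a/b](ρ[y/u](ρ[z/w](S))))) → 6

|E| = 6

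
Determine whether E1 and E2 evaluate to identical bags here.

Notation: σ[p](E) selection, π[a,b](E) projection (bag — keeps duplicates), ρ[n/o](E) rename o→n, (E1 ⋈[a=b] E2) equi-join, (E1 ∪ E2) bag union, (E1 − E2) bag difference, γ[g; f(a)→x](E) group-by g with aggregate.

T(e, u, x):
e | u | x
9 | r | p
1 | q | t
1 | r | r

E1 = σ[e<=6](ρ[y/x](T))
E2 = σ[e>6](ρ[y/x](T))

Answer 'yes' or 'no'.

E1 subexpression sizes:
  T → 3
  ρ[y/x](T) → 3
  σ[e<=6](ρ[y/x](T)) → 2
E2 subexpression sizes:
  T → 3
  ρ[y/x](T) → 3
  σ[e>6](ρ[y/x](T)) → 1

E1 result:
e | u | y
1 | q | t
1 | r | r
E2 result:
e | u | y
9 | r | p
Witness: (1, 'r', 'r') appears 1× in E1 but 0× in E2.

no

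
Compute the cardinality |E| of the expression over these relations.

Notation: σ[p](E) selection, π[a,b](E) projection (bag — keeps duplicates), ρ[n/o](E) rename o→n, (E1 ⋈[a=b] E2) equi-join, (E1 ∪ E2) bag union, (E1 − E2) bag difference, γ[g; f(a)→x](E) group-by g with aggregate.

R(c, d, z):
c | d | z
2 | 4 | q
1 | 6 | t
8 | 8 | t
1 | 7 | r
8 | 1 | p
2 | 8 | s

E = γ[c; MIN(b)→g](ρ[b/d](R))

Row counts bottom-up:
  R → 6
  ρ[b/d](R) → 6
  γ[c; MIN(b)→g](ρ[b/d](R)) → 3

|E| = 3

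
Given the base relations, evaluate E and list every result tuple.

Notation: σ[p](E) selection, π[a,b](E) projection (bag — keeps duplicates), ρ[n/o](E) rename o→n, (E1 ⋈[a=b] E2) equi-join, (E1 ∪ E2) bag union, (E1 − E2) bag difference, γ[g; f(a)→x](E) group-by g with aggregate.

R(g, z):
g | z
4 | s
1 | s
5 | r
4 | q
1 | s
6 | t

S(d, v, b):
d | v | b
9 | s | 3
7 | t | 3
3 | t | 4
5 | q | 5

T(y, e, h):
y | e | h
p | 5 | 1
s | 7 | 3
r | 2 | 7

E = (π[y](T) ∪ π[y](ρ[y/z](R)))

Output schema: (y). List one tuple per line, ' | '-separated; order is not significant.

Subexpression sizes:
  T → 3
  π[y](T) → 3
  R → 6
  ρ[y/z](R) → 6
  π[y](ρ[y/z](R)) → 6
  (π[y](T) ∪ π[y](ρ[y/z](R))) → 9

== RESULT ==
y
p
q
r
r
s
s
s
s
t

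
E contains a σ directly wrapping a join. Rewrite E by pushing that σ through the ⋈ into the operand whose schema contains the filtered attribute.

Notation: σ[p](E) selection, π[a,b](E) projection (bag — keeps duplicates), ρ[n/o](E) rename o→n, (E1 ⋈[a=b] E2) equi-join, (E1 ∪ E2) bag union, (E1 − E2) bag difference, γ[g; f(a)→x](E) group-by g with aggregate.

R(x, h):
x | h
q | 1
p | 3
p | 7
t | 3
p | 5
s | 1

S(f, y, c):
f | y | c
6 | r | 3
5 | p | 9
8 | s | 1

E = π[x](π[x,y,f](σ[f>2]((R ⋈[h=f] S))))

σ filters on f, owned by the right side.
E' = π[x](π[x,y,f]((R ⋈[h=f] σ[f>2](S))))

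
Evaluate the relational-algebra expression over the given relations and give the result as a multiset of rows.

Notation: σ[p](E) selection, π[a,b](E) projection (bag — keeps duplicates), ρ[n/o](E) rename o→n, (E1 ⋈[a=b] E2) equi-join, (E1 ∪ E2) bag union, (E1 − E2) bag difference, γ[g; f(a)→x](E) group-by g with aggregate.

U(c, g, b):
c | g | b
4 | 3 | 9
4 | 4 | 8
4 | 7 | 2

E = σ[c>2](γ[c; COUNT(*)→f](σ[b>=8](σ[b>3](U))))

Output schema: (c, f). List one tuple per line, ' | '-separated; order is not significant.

Stepwise |·|:
  U → 3
  σ[b>3](U) → 2
  σ[b>=8](σ[b>3](U)) → 2
  γ[c; COUNT(*)→f](σ[b>=8](σ[b>3](U))) → 1
  σ[c>2](γ[c; COUNT(*)→f](σ[b>=8](σ[b>3](U)))) → 1

== RESULT ==
c | f
4 | 2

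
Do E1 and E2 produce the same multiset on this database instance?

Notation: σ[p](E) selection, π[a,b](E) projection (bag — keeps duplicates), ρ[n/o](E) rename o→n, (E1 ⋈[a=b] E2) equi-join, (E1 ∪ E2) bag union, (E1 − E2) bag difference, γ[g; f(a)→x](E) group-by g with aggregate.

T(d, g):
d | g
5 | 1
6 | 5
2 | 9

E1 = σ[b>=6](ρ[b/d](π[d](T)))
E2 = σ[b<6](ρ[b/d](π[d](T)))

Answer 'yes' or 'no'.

E1 stepwise |·|:
  T → 3
  π[d](T) → 3
  ρ[b/d](π[d](T)) → 3
  σ[b>=6](ρ[b/d](π[d](T))) → 1
E2 stepwise |·|:
  T → 3
  π[d](T) → 3
  ρ[b/d](π[d](T)) → 3
  σ[b<6](ρ[b/d](π[d](T))) → 2

E1 result:
b
6
E2 result:
b
2
5
Witness: (6,) appears 1× in E1 but 0× in E2.

no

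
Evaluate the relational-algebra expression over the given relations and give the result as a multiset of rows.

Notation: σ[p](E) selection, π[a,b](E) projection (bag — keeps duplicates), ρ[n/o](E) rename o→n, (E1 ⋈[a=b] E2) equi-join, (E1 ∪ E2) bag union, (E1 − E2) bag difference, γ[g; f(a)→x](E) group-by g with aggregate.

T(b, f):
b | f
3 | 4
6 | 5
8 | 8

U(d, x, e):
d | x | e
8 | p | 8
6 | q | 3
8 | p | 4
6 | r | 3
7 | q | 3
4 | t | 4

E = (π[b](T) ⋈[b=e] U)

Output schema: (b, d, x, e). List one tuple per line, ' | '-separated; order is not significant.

Row counts bottom-up:
  T → 3
  π[b](T) → 3
  U → 6
  (π[b](T) ⋈[b=e] U) → 4

== RESULT ==
b | d | x | e
3 | 6 | q | 3
3 | 6 | r | 3
3 | 7 | q | 3
8 | 8 | p | 8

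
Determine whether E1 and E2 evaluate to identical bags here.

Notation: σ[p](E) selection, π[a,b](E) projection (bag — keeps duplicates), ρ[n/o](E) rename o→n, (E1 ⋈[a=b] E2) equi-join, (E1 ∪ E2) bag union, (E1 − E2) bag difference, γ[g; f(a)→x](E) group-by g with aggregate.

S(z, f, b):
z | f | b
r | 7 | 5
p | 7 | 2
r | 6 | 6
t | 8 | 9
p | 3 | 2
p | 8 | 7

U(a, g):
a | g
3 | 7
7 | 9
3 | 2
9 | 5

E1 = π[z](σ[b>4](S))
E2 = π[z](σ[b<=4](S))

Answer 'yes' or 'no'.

E1 row counts bottom-up:
  S → 6
  σ[b>4](S) → 4
  π[z](σ[b>4](S)) → 4
E2 row counts bottom-up:
  S → 6
  σ[b<=4](S) → 2
  π[z](σ[b<=4](S)) → 2

E1 result:
z
p
r
r
t
E2 result:
z
p
p
Witness: ('p',) appears 1× in E1 but 2× in E2.

no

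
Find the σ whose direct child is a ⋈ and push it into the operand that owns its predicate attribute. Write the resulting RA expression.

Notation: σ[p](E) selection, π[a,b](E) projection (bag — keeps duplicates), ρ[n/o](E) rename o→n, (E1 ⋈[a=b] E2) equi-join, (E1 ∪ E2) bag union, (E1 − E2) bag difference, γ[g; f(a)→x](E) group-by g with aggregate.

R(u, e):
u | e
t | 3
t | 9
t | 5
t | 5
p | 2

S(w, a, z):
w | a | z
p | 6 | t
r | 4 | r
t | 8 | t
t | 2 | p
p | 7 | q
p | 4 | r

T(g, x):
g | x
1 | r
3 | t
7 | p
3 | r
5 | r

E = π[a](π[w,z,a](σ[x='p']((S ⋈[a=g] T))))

σ filters on x, owned by the right side.
E' = π[a](π[w,z,a]((S ⋈[a=g] σ[x='p'](T))))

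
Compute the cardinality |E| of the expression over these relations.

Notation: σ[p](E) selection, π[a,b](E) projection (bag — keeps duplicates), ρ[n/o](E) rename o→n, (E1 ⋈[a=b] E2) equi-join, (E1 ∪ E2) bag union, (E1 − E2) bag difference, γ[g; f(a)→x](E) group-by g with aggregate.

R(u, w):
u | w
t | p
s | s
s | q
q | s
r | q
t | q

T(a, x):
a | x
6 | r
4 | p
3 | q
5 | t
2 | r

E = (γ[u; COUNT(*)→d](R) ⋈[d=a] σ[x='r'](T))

Per-node cardinality:
  R → 6
  γ[u; COUNT(*)→d](R) → 4
  T → 5
  σ[x='r'](T) → 2
  (γ[u; COUNT(*)→d](R) ⋈[d=a] σ[x='r'](T)) → 2

|E| = 2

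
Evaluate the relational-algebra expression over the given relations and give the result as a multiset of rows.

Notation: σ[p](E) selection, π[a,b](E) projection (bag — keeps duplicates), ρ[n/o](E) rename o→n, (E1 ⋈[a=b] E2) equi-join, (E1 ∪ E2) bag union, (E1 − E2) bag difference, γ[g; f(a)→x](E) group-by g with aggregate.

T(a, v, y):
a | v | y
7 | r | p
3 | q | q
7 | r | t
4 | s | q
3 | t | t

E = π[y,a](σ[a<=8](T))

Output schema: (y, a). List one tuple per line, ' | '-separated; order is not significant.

Stepwise |·|:
  T → 5
  σ[a<=8](T) → 5
  π[y,a](σ[a<=8](T)) → 5

== RESULT ==
y | a
p | 7
q | 3
q | 4
t | 3
t | 7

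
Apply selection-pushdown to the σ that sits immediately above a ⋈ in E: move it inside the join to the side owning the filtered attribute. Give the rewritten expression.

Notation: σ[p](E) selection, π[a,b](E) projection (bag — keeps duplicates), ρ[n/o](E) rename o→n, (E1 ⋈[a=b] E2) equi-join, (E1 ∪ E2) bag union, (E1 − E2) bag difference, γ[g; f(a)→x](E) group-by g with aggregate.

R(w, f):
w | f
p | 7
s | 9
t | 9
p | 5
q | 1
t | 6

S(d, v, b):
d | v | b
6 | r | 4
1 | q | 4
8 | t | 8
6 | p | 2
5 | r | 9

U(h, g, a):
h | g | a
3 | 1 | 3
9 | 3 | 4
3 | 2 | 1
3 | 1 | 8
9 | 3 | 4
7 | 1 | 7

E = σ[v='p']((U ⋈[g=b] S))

σ filters on v, owned by the right side.
E' = (U ⋈[g=b] σ[v='p'](S))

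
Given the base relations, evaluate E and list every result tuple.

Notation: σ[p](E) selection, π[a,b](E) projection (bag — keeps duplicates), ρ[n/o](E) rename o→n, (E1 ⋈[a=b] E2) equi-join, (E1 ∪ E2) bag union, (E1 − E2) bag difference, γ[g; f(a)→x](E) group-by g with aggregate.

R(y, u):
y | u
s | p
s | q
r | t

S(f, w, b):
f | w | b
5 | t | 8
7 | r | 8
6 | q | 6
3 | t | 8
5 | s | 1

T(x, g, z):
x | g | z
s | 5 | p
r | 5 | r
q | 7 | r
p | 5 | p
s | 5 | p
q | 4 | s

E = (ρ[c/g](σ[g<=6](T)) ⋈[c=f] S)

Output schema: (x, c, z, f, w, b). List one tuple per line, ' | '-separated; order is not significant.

Per-node cardinality:
  T → 6
  σ[g<=6](T) → 5
  ρ[c/g](σ[g<=6](T)) → 5
  S → 5
  (ρ[c/g](σ[g<=6](T)) ⋈[c=f] S) → 8

== RESULT ==
x | c | z | f | w | b
p | 5 | p | 5 | s | 1
p | 5 | p | 5 | t | 8
r | 5 | r | 5 | s | 1
r | 5 | r | 5 | t | 8
s | 5 | p | 5 | s | 1
s | 5 | p | 5 | s | 1
s | 5 | p | 5 | t | 8
s | 5 | p | 5 | t | 8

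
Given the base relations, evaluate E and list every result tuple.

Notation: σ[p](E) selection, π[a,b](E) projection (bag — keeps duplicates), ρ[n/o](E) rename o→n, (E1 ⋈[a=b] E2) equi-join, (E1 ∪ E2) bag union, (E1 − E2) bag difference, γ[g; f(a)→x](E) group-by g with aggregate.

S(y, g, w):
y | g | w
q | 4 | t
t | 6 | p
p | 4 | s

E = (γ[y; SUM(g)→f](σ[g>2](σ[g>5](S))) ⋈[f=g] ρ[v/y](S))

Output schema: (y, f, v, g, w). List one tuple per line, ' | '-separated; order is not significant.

Per-node cardinality:
  S → 3
  σ[g>5](S) → 1
  σ[g>2](σ[g>5](S)) → 1
  γ[y; SUM(g)→f](σ[g>2](σ[g>5](S))) → 1
  S → 3
  ρ[v/y](S) → 3
  (γ[y; SUM(g)→f](σ[g>2](σ[g>5](S))) ⋈[f=g] ρ[v/y](S)) → 1

== RESULT ==
y | f | v | g | w
t | 6 | t | 6 | p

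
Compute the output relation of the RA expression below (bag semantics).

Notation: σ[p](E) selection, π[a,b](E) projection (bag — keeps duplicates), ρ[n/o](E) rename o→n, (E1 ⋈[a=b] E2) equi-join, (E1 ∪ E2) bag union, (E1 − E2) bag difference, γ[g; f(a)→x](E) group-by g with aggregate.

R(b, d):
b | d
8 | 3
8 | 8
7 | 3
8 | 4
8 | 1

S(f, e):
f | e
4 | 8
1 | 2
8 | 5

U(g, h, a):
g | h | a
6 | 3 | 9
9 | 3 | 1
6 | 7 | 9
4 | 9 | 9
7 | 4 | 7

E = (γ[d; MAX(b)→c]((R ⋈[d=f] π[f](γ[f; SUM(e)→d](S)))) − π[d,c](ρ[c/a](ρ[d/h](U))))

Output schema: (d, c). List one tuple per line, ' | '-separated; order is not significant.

Row counts bottom-up:
  R → 5
  S → 3
  γ[f; SUM(e)→d](S) → 3
  π[f](γ[f; SUM(e)→d](S)) → 3
  (R ⋈[d=f] π[f](γ[f; SUM(e)→d](S))) → 3
  γ[d; MAX(b)→c]((R ⋈[d=f] π[f](γ[f; SUM(e)→d](S)))) → 3
  U → 5
  ρ[d/h](U) → 5
  ρ[c/a](ρ[d/h](U)) → 5
  π[d,c](ρ[c/a](ρ[d/h](U))) → 5
  (γ[d; MAX(b)→c]((R ⋈[d=f] π[f](γ[f; SUM(e)→d](S)))) − π[d,c](ρ[c/a](ρ[d/h](U)))) → 3

== RESULT ==
d | c
1 | 8
4 | 8
8 | 8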